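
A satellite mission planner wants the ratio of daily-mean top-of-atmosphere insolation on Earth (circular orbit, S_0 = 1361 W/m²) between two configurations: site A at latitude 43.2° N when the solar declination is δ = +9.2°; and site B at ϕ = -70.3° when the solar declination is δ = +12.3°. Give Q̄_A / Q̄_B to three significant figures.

Q̄_A / Q̄_B ≈ 11.6

— Configuration A (ϕ=+43.2°):
cos h₀ = −tan(+43.2°) tan(+9.200°) = -0.1521, h₀ = 1.7235 rad.
Bracket: h₀ sin ϕ sin δ + cos ϕ cos δ sin h₀ = 1.7235×0.68455×0.15988 + 0.72897×0.98714×0.98837 = 0.188630 + 0.711227 = 0.899857.
Q̄ = (S_0/π) × [bracket] = (1361/π) × 0.899857 = 389.84 W/m².
— Configuration B (ϕ=-70.3°):
cos h₀ = −tan(-70.3°) tan(+12.300°) = 0.6089, h₀ = 0.9161 rad.
Bracket: h₀ sin ϕ sin δ + cos ϕ cos δ sin h₀ = 0.9161×-0.94147×0.21303 + 0.33710×0.97705×0.79321 = -0.183734 + 0.261254 = 0.077520.
Q̄ = (S_0/π) × [bracket] = (1361/π) × 0.077520 = 33.583 W/m².
Ratio Q̄_A / Q̄_B = 389.84 / 33.583 = 11.61.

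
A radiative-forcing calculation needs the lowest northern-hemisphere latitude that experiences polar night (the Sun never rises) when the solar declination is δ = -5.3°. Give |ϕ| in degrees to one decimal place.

|ϕ| = 84.7°

Polar night requires cos h₀ = −tan ϕ tan δ ≥ 1, i.e. tan ϕ tan δ ≤ −1.
The boundary is |tan ϕ| · |tan δ| = 1, so |ϕ| = 90° − |δ| = 90° − 5.3° = 84.7° in the northern hemisphere.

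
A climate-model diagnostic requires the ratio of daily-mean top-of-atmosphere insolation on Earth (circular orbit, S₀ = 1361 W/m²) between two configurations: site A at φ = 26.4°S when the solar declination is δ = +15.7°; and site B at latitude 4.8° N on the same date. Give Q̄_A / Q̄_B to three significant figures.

— Configuration A (φ=-26.4°):
cos H₀ = −tan(-26.4°) tan(+15.700°) = 0.1395, H₀ = 1.4308 rad.
Bracket: H₀ sin φ sin δ + cos φ cos δ sin H₀ = 1.4308×-0.44464×0.27060 + 0.89571×0.96269×0.99022 = -0.172153 + 0.853858 = 0.681705.
Q̄ = (S₀/π) × [bracket] = (1361/π) × 0.681705 = 295.33 W/m².
— Configuration B (φ=+4.8°):
cos H₀ = −tan(+4.8°) tan(+15.700°) = -0.0236, H₀ = 1.5944 rad.
Bracket: H₀ sin φ sin δ + cos φ cos δ sin H₀ = 1.5944×0.08368×0.27060 + 0.99649×0.96269×0.99972 = 0.036103 + 0.959042 = 0.995145.
Q̄ = (S₀/π) × [bracket] = (1361/π) × 0.995145 = 431.12 W/m².
Ratio Q̄_A / Q̄_B = 295.33 / 431.12 = 0.6850.

Q̄_A / Q̄_B ≈ 0.685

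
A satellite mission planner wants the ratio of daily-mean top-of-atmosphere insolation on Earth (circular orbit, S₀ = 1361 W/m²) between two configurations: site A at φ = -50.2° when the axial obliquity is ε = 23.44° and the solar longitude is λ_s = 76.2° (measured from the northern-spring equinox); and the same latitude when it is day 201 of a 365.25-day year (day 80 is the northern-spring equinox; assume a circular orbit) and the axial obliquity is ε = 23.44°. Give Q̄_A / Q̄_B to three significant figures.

Q̄_A / Q̄_B ≈ 0.829

— Configuration A (φ=-50.2°):
Solar declination: sin δ = sin ε · sin λ_s = sin 23.44° × sin 76.2° = 0.38631, so δ = +22.725°.
cos H₀ = −tan(-50.2°) tan(+22.725°) = 0.5027, H₀ = 1.0441 rad.
Bracket: H₀ sin φ sin δ + cos φ cos δ sin H₀ = 1.0441×-0.76828×0.38631 + 0.64011×0.92237×0.86447 = -0.309883 + 0.510399 = 0.200516.
Q̄ = (S₀/π) × [bracket] = (1361/π) × 0.200516 = 86.867 W/m².
— Configuration B (φ=-50.2°):
Solar longitude: λ_s = 360° × (201 − 80)/365.25 = 119.261°.
sin δ = sin 23.44° × sin 119.261° = 0.34703, so δ = +20.306°.
cos H₀ = −tan(-50.2°) tan(+20.306°) = 0.4441, H₀ = 1.1106 rad.
Bracket: H₀ sin φ sin δ + cos φ cos δ sin H₀ = 1.1106×-0.76828×0.34703 + 0.64011×0.93785×0.89597 = -0.296104 + 0.537875 = 0.241771.
Q̄ = (S₀/π) × [bracket] = (1361/π) × 0.241771 = 104.74 W/m².
Ratio Q̄_A / Q̄_B = 86.867 / 104.74 = 0.8294.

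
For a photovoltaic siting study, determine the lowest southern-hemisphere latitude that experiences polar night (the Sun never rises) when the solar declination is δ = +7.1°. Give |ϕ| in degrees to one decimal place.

|ϕ| = 82.9°

Polar night requires cos h₀ = −tan ϕ tan δ ≥ 1, i.e. tan ϕ tan δ ≤ −1.
The boundary is |tan ϕ| · |tan δ| = 1, so |ϕ| = 90° − |δ| = 90° − 7.1° = 82.9° in the southern hemisphere.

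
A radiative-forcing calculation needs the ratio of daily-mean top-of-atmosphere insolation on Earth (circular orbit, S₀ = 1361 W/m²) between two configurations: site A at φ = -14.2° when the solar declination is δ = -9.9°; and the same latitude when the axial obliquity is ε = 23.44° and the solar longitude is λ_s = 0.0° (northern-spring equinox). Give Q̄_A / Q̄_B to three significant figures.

Q̄_A / Q̄_B ≈ 1.05

— Configuration A (φ=-14.2°):
cos H₀ = −tan(-14.2°) tan(-9.900°) = -0.0442, H₀ = 1.6150 rad.
Bracket: H₀ sin φ sin δ + cos φ cos δ sin H₀ = 1.6150×-0.24531×-0.17193 + 0.96945×0.98511×0.99902 = 0.068114 + 0.954079 = 1.022193.
Q̄ = (S₀/π) × [bracket] = (1361/π) × 1.022193 = 442.83 W/m².
— Configuration B (φ=-14.2°):
Solar declination: sin δ = sin ε · sin λ_s = sin 23.44° × sin 0.0° = 0.00000, so δ = +0.000°.
cos H₀ = −tan(-14.2°) tan(+0.000°) = 0.0000, H₀ = 1.5708 rad.
Bracket: H₀ sin φ sin δ + cos φ cos δ sin H₀ = 1.5708×-0.24531×0.00000 + 0.96945×1.00000×1.00000 = -0.000000 + 0.969450 = 0.969450.
Q̄ = (S₀/π) × [bracket] = (1361/π) × 0.969450 = 419.98 W/m².
Ratio Q̄_A / Q̄_B = 442.83 / 419.98 = 1.054.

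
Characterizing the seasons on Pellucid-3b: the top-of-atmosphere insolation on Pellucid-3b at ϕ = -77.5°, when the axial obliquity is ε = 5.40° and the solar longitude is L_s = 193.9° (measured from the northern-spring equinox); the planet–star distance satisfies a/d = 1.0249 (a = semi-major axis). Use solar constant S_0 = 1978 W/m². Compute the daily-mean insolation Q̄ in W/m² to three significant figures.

Q̄ ≈ 167 W/m²

Solar declination: sin δ = sin ε · sin L_s = sin 5.40° × sin 193.9° = -0.02261, so δ = -1.295°.
cos h₀ = −tan(-77.5°) tan(-1.295°) = -0.1020, h₀ = 1.6730 rad.
Bracket: h₀ sin ϕ sin δ + cos ϕ cos δ sin h₀ = 1.6730×-0.97630×-0.02261 + 0.21644×0.99974×0.99478 = 0.036930 + 0.215254 = 0.252184.
Inverse-square distance factor (a/d)² = 1.0249² = 1.050420.
Q̄ = (S_0/π) × 1.050420 × [bracket] = (1978/π) × 1.050420 × 0.252184 = 166.8 W/m².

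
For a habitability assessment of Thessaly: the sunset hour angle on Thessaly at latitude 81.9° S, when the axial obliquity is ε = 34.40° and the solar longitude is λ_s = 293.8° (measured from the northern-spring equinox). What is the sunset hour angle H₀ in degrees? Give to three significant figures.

H₀ = 180°

Solar declination: sin δ = sin ε · sin λ_s = sin 34.40° × sin 293.8° = -0.51692, so δ = -31.126°.
Sunrise equation: cos H₀ = −tan φ · tan δ = -4.2429 ≤ −1, so the host star never sets (polar day) and H₀ = π.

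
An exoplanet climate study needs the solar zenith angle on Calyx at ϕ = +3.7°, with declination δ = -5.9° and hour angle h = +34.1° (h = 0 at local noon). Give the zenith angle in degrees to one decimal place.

θ_z = 35.4°

cos θ_z = sin ϕ sin δ + cos ϕ cos δ cos h = -0.006633 + 0.821957 = 0.815324.
θ_z = arccos(0.815324) = 35.4°.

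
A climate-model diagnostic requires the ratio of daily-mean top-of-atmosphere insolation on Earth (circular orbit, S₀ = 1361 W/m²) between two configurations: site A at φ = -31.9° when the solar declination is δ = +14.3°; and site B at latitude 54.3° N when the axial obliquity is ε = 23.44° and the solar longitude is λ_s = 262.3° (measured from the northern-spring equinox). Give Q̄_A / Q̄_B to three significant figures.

Q̄_A / Q̄_B ≈ 4.75

— Configuration A (φ=-31.9°):
cos H₀ = −tan(-31.9°) tan(+14.300°) = 0.1587, H₀ = 1.4115 rad.
Bracket: H₀ sin φ sin δ + cos φ cos δ sin H₀ = 1.4115×-0.52844×0.24700 + 0.84897×0.96902×0.98733 = -0.184236 + 0.812246 = 0.628010.
Q̄ = (S₀/π) × [bracket] = (1361/π) × 0.628010 = 272.07 W/m².
— Configuration B (φ=+54.3°):
Solar declination: sin δ = sin ε · sin λ_s = sin 23.44° × sin 262.3° = -0.39420, so δ = -23.216°.
cos H₀ = −tan(+54.3°) tan(-23.216°) = 0.5969, H₀ = 0.9311 rad.
Bracket: H₀ sin φ sin δ + cos φ cos δ sin H₀ = 0.9311×0.81208×-0.39420 + 0.58354×0.91902×0.80230 = -0.298066 + 0.430261 = 0.132195.
Q̄ = (S₀/π) × [bracket] = (1361/π) × 0.132195 = 57.269 W/m².
Ratio Q̄_A / Q̄_B = 272.07 / 57.269 = 4.751.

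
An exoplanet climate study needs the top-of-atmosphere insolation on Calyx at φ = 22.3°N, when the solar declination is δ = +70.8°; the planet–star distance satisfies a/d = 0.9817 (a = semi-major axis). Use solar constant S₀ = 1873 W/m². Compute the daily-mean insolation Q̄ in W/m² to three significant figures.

Q̄ ≈ 647 W/m²

cos H₀ = −tan(+22.3°) tan(+70.800°) = -1.1777 ≤ −1 ⇒ polar day, H₀ = π.
Bracket: H₀ sin φ sin δ + cos φ cos δ sin H₀ = 3.1416×0.37946×0.94438 + 0.92521×0.32887×0.00000 = 1.125806 + 0.000000 = 1.125806.
Inverse-square distance factor (a/d)² = 0.9817² = 0.963735.
Q̄ = (S₀/π) × 0.963735 × [bracket] = (1873/π) × 0.963735 × 1.125806 = 646.9 W/m².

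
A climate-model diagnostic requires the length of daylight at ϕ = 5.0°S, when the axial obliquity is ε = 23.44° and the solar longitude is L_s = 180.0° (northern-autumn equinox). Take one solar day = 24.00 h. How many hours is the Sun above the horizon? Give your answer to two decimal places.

12.00 h

Solar declination: sin δ = sin ε · sin L_s = sin 23.44° × sin 180.0° = 0.00000, so δ = +0.000°.
cos h₀ = −tan ϕ · tan δ = −tan(-5.0°) × tan(+0.000°) = 0.0000, so h₀ = 1.5708 rad = 90.00°.
Daylight = 2h₀/(2π) × 24.00 h = (1.5708/π) × 24.00 = 12.00 h.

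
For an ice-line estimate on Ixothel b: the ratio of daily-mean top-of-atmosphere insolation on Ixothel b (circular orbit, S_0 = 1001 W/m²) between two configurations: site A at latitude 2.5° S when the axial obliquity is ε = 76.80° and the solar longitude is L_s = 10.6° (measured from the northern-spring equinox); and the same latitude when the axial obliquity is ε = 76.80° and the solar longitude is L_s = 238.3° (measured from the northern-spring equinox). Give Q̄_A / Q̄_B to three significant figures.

Q̄_A / Q̄_B ≈ 1.57

— Configuration A (ϕ=-2.5°):
Solar declination: sin δ = sin ε · sin L_s = sin 76.80° × sin 10.6° = 0.17909, so δ = +10.317°.
cos h₀ = −tan(-2.5°) tan(+10.317°) = 0.0079, h₀ = 1.5628 rad.
Bracket: h₀ sin ϕ sin δ + cos ϕ cos δ sin h₀ = 1.5628×-0.04362×0.17909 + 0.99905×0.98383×0.99997 = -0.012208 + 0.982866 = 0.970658.
Q̄ = (S_0/π) × [bracket] = (1001/π) × 0.970658 = 309.28 W/m².
— Configuration B (ϕ=-2.5°):
Solar declination: sin δ = sin ε · sin L_s = sin 76.80° × sin 238.3° = -0.82833, so δ = -55.928°.
cos h₀ = −tan(-2.5°) tan(-55.928°) = -0.0646, h₀ = 1.6354 rad.
Bracket: h₀ sin ϕ sin δ + cos ϕ cos δ sin h₀ = 1.6354×-0.04362×-0.82833 + 0.99905×0.56024×0.99791 = 0.059090 + 0.558538 = 0.617628.
Q̄ = (S_0/π) × [bracket] = (1001/π) × 0.617628 = 196.79 W/m².
Ratio Q̄_A / Q̄_B = 309.28 / 196.79 = 1.572.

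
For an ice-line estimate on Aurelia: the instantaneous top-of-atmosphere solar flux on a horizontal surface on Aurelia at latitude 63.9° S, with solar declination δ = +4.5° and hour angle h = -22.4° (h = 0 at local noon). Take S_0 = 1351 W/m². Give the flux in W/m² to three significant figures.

453 W/m²

cos θ_z = sin ϕ sin δ + cos ϕ cos δ cos h = -0.070458 + 0.405490 = 0.335032.
Flux = S_0 · cos θ_z = 1351 × 0.335032 = 452.6 W/m².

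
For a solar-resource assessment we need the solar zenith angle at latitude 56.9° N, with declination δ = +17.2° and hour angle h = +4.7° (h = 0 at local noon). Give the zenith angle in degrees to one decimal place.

θ_z = 39.9°

cos θ_z = sin φ sin δ + cos φ cos δ cos h = 0.247720 + 0.519925 = 0.767645.
θ_z = arccos(0.767645) = 39.9°.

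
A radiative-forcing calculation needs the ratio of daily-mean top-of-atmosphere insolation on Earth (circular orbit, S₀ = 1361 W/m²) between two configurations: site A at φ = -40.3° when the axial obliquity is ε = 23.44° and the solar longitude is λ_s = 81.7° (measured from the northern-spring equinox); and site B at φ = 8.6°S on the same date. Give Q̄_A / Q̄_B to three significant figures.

Q̄_A / Q̄_B ≈ 0.425

— Configuration A (φ=-40.3°):
Solar declination: sin δ = sin ε · sin λ_s = sin 23.44° × sin 81.7° = 0.39362, so δ = +23.180°.
cos H₀ = −tan(-40.3°) tan(+23.180°) = 0.3631, H₀ = 1.1992 rad.
Bracket: H₀ sin φ sin δ + cos φ cos δ sin H₀ = 1.1992×-0.64679×0.39362 + 0.76267×0.91927×0.93174 = -0.305304 + 0.653243 = 0.347939.
Q̄ = (S₀/π) × [bracket] = (1361/π) × 0.347939 = 150.73 W/m².
— Configuration B (φ=-8.6°):
cos H₀ = −tan(-8.6°) tan(+23.180°) = 0.0648, H₀ = 1.5060 rad.
Bracket: H₀ sin φ sin δ + cos φ cos δ sin H₀ = 1.5060×-0.14954×0.39362 + 0.98876×0.91927×0.99790 = -0.088646 + 0.907029 = 0.818383.
Q̄ = (S₀/π) × [bracket] = (1361/π) × 0.818383 = 354.54 W/m².
Ratio Q̄_A / Q̄_B = 150.73 / 354.54 = 0.4251.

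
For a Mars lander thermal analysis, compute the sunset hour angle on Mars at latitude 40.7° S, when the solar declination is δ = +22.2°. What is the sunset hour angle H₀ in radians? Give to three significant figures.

cos H₀ = −tan φ · tan δ = −tan(-40.7°) × tan(+22.200°) = 0.3510, so H₀ = 1.2121 rad = 69.45°.

H₀ = 1.21 rad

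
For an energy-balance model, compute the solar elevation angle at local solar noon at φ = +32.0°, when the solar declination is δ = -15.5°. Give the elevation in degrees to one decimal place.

42.5°

At local noon the hour angle is zero, so the zenith angle equals |φ − δ| = |+32.0° − (-15.500°)| = 47.500°.
Elevation = 90° − 47.500° = 42.5°.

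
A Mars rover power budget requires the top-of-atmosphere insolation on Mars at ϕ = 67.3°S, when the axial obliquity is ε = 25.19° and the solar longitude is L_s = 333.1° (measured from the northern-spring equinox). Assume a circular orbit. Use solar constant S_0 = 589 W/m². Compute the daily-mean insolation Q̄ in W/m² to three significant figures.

Solar declination: sin δ = sin ε · sin L_s = sin 25.19° × sin 333.1° = -0.19257, so δ = -11.103°.
cos h₀ = −tan(-67.3°) tan(-11.103°) = -0.4691, h₀ = 2.0591 rad.
Bracket: h₀ sin ϕ sin δ + cos ϕ cos δ sin h₀ = 2.0591×-0.92254×-0.19257 + 0.38591×0.98128×0.88313 = 0.365806 + 0.334429 = 0.700235.
Q̄ = (S_0/π) × [bracket] = (589/π) × 0.700235 = 131.3 W/m².

Q̄ ≈ 131 W/m²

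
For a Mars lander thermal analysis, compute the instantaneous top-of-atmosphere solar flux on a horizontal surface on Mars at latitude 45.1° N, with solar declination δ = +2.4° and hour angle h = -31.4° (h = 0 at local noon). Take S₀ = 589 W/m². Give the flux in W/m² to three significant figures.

372 W/m²

cos θ_z = sin φ sin δ + cos φ cos δ cos h = 0.029662 + 0.601969 = 0.631631.
Flux = S₀ · cos θ_z = 589 × 0.631631 = 372.0 W/m².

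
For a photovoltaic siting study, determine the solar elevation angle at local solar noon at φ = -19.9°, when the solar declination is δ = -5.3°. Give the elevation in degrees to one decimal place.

75.4°

At local noon the hour angle is zero, so the zenith angle equals |φ − δ| = |-19.9° − (-5.300°)| = 14.600°.
Elevation = 90° − 14.600° = 75.4°.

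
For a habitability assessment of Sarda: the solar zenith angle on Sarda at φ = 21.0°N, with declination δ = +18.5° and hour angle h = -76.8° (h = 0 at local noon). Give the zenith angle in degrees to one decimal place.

cos θ_z = sin φ sin δ + cos φ cos δ cos h = 0.113712 + 0.202167 = 0.315879.
θ_z = arccos(0.315879) = 71.6°.

θ_z = 71.6°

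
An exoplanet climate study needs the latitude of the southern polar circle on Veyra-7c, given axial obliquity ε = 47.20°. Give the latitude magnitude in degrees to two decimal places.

The polar circle is the lowest latitude that experiences at least one full rotation of continuous darkness at the northern-summer solstice; it lies at |ϕ| = 90° − ε = 90° − 47.20° = 42.80°.

42.80°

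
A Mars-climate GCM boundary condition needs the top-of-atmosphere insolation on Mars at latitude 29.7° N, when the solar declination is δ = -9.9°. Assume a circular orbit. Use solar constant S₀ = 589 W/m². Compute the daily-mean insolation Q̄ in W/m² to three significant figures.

Q̄ ≈ 136 W/m²

cos H₀ = −tan(+29.7°) tan(-9.900°) = 0.0995, H₀ = 1.4711 rad.
Bracket: H₀ sin φ sin δ + cos φ cos δ sin H₀ = 1.4711×0.49546×-0.17193 + 0.86863×0.98511×0.99503 = -0.125315 + 0.851443 = 0.726128.
Q̄ = (S₀/π) × [bracket] = (589/π) × 0.726128 = 136.1 W/m².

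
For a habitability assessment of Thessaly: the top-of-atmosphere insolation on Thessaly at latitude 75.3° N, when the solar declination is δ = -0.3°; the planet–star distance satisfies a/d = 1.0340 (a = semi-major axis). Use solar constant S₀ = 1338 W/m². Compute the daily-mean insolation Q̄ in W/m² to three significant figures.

Q̄ ≈ 112 W/m²

cos H₀ = −tan(+75.3°) tan(-0.300°) = 0.0200, H₀ = 1.5508 rad.
Bracket: H₀ sin φ sin δ + cos φ cos δ sin H₀ = 1.5508×0.96727×-0.00524 + 0.25376×0.99999×0.99980 = -0.007860 + 0.253707 = 0.245847.
Inverse-square distance factor (a/d)² = 1.0340² = 1.069156.
Q̄ = (S₀/π) × 1.069156 × [bracket] = (1338/π) × 1.069156 × 0.245847 = 111.9 W/m².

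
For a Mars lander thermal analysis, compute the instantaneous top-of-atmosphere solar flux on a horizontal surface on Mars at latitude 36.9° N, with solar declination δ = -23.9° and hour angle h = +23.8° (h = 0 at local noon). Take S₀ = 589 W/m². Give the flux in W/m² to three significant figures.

251 W/m²

cos θ_z = sin φ sin δ + cos φ cos δ cos h = -0.243255 + 0.668941 = 0.425686.
Flux = S₀ · cos θ_z = 589 × 0.425686 = 250.7 W/m².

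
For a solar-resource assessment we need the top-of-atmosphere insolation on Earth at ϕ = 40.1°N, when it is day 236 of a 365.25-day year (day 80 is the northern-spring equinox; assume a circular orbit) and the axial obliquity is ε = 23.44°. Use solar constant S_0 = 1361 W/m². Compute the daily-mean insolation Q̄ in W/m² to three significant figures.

Solar longitude: L_s = 360° × (236 − 80)/365.25 = 153.758°.
sin δ = sin 23.44° × sin 153.758° = 0.17589, so δ = +10.130°.
cos h₀ = −tan(+40.1°) tan(+10.130°) = -0.1505, h₀ = 1.7218 rad.
Bracket: h₀ sin ϕ sin δ + cos ϕ cos δ sin h₀ = 1.7218×0.64412×0.17589 + 0.76492×0.98441×0.98862 = 0.195070 + 0.744426 = 0.939496.
Q̄ = (S_0/π) × [bracket] = (1361/π) × 0.939496 = 407.0 W/m².

Q̄ ≈ 407 W/m²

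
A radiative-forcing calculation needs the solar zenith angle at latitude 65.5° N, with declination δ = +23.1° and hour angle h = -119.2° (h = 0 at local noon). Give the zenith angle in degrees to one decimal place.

θ_z = 80.2°

cos θ_z = sin φ sin δ + cos φ cos δ cos h = 0.357012 + -0.186091 = 0.170921.
θ_z = arccos(0.170921) = 80.2°.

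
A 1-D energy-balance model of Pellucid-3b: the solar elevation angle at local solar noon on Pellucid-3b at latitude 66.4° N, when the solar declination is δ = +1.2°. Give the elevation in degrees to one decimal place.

24.8°

At local noon the hour angle is zero, so the zenith angle equals |φ − δ| = |+66.4° − (+1.200°)| = 65.200°.
Elevation = 90° − 65.200° = 24.8°.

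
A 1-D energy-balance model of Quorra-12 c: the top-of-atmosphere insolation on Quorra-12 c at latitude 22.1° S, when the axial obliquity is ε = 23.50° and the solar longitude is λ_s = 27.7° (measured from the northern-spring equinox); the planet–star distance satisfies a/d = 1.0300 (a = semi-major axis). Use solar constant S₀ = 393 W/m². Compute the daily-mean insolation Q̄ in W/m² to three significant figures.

Solar declination: sin δ = sin ε · sin λ_s = sin 23.50° × sin 27.7° = 0.18536, so δ = +10.682°.
cos H₀ = −tan(-22.1°) tan(+10.682°) = 0.0766, H₀ = 1.4941 rad.
Bracket: H₀ sin φ sin δ + cos φ cos δ sin H₀ = 1.4941×-0.37622×0.18536 + 0.92653×0.98267×0.99706 = -0.104193 + 0.907796 = 0.803603.
Inverse-square distance factor (a/d)² = 1.0300² = 1.060900.
Q̄ = (S₀/π) × 1.060900 × [bracket] = (393/π) × 1.060900 × 0.803603 = 106.6 W/m².

Q̄ ≈ 107 W/m²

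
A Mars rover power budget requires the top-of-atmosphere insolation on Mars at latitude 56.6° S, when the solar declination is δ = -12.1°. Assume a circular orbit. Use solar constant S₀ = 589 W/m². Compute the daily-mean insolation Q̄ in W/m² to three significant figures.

Q̄ ≈ 158 W/m²

cos H₀ = −tan(-56.6°) tan(-12.100°) = -0.3251, H₀ = 1.9019 rad.
Bracket: H₀ sin φ sin δ + cos φ cos δ sin H₀ = 1.9019×-0.83485×-0.20962 + 0.55048×0.97778×0.94567 = 0.332835 + 0.509005 = 0.841840.
Q̄ = (S₀/π) × [bracket] = (589/π) × 0.841840 = 157.8 W/m².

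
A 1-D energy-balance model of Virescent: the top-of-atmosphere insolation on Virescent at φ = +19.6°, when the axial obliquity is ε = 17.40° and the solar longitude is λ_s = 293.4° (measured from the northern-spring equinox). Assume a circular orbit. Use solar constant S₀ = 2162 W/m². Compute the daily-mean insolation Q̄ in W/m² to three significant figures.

Q̄ ≈ 527 W/m²

Solar declination: sin δ = sin ε · sin λ_s = sin 17.40° × sin 293.4° = -0.27445, so δ = -15.929°.
cos H₀ = −tan(+19.6°) tan(-15.929°) = 0.1016, H₀ = 1.4690 rad.
Bracket: H₀ sin φ sin δ + cos φ cos δ sin H₀ = 1.4690×0.33545×-0.27445 + 0.94206×0.96160×0.99482 = -0.135242 + 0.901192 = 0.765950.
Q̄ = (S₀/π) × [bracket] = (2162/π) × 0.765950 = 527.1 W/m².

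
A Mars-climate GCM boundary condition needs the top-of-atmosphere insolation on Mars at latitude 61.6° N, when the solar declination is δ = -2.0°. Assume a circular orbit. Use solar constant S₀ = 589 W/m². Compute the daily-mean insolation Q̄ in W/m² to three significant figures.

Q̄ ≈ 80.3 W/m²

cos H₀ = −tan(+61.6°) tan(-2.000°) = 0.0646, H₀ = 1.5062 rad.
Bracket: H₀ sin φ sin δ + cos φ cos δ sin H₀ = 1.5062×0.87965×-0.03490 + 0.47562×0.99939×0.99791 = -0.046240 + 0.474336 = 0.428096.
Q̄ = (S₀/π) × [bracket] = (589/π) × 0.428096 = 80.26 W/m².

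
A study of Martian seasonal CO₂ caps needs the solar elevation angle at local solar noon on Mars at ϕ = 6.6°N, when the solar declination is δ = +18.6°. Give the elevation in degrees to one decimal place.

At local noon the hour angle is zero, so the zenith angle equals |ϕ − δ| = |+6.6° − (+18.600°)| = 12.000°.
Elevation = 90° − 12.000° = 78.0°.

78.0°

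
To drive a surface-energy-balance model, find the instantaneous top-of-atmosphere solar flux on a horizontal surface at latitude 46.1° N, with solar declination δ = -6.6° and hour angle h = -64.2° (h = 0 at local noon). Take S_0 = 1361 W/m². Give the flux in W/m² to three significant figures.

cos θ_z = sin ϕ sin δ + cos ϕ cos δ cos h = -0.082818 + 0.299790 = 0.216972.
Flux = S_0 · cos θ_z = 1361 × 0.216972 = 295.3 W/m².

295 W/m²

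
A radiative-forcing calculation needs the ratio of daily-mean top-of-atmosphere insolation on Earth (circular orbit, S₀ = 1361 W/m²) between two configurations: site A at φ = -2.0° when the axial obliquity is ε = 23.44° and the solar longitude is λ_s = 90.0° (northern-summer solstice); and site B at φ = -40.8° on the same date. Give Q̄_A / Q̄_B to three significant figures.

— Configuration A (φ=-2.0°):
Solar declination: sin δ = sin ε · sin λ_s = sin 23.44° × sin 90.0° = 0.39779, so δ = +23.440°.
cos H₀ = −tan(-2.0°) tan(+23.440°) = 0.0151, H₀ = 1.5557 rad.
Bracket: H₀ sin φ sin δ + cos φ cos δ sin H₀ = 1.5557×-0.03490×0.39779 + 0.99939×0.91748×0.99989 = -0.021598 + 0.916819 = 0.895221.
Q̄ = (S₀/π) × [bracket] = (1361/π) × 0.895221 = 387.83 W/m².
— Configuration B (φ=-40.8°):
cos H₀ = −tan(-40.8°) tan(+23.440°) = 0.3742, H₀ = 1.1872 rad.
Bracket: H₀ sin φ sin δ + cos φ cos δ sin H₀ = 1.1872×-0.65342×0.39779 + 0.75700×0.91748×0.92733 = -0.308582 + 0.644061 = 0.335479.
Q̄ = (S₀/π) × [bracket] = (1361/π) × 0.335479 = 145.34 W/m².
Ratio Q̄_A / Q̄_B = 387.83 / 145.34 = 2.668.

Q̄_A / Q̄_B ≈ 2.67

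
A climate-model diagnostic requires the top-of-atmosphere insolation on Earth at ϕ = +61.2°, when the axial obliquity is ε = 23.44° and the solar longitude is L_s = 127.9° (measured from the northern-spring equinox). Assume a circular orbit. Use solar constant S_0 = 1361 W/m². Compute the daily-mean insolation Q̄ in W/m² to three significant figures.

Solar declination: sin δ = sin ε · sin L_s = sin 23.44° × sin 127.9° = 0.31389, so δ = +18.294°.
cos h₀ = −tan(+61.2°) tan(+18.294°) = -0.6014, h₀ = 2.2160 rad.
Bracket: h₀ sin ϕ sin δ + cos ϕ cos δ sin h₀ = 2.2160×0.87631×0.31389 + 0.48175×0.94946×0.79898 = 0.609544 + 0.365455 = 0.974999.
Q̄ = (S_0/π) × [bracket] = (1361/π) × 0.974999 = 422.4 W/m².

Q̄ ≈ 422 W/m²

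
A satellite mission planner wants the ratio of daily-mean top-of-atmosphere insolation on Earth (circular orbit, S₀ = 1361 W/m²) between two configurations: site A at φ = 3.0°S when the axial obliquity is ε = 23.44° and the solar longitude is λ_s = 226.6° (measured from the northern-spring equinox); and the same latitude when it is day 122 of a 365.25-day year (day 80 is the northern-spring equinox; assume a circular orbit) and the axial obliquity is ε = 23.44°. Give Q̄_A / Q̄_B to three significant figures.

Q̄_A / Q̄_B ≈ 1.04

— Configuration A (φ=-3.0°):
Solar declination: sin δ = sin ε · sin λ_s = sin 23.44° × sin 226.6° = -0.28902, so δ = -16.799°.
cos H₀ = −tan(-3.0°) tan(-16.799°) = -0.0158, H₀ = 1.5866 rad.
Bracket: H₀ sin φ sin δ + cos φ cos δ sin H₀ = 1.5866×-0.05234×-0.28902 + 0.99863×0.95732×0.99987 = 0.024001 + 0.955884 = 0.979885.
Q̄ = (S₀/π) × [bracket] = (1361/π) × 0.979885 = 424.51 W/m².
— Configuration B (φ=-3.0°):
Solar longitude: λ_s = 360° × (122 − 80)/365.25 = 41.396°.
sin δ = sin 23.44° × sin 41.396° = 0.26304, so δ = +15.251°.
cos H₀ = −tan(-3.0°) tan(+15.251°) = 0.0143, H₀ = 1.5565 rad.
Bracket: H₀ sin φ sin δ + cos φ cos δ sin H₀ = 1.5565×-0.05234×0.26304 + 0.99863×0.96478×0.99990 = -0.021429 + 0.963362 = 0.941933.
Q̄ = (S₀/π) × [bracket] = (1361/π) × 0.941933 = 408.06 W/m².
Ratio Q̄_A / Q̄_B = 424.51 / 408.06 = 1.040.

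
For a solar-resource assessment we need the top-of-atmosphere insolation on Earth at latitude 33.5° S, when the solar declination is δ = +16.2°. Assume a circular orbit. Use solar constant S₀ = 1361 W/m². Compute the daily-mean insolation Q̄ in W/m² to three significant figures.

cos H₀ = −tan(-33.5°) tan(+16.200°) = 0.1923, H₀ = 1.3773 rad.
Bracket: H₀ sin φ sin δ + cos φ cos δ sin H₀ = 1.3773×-0.55194×0.27899 + 0.83389×0.96029×0.98134 = -0.212085 + 0.785834 = 0.573749.
Q̄ = (S₀/π) × [bracket] = (1361/π) × 0.573749 = 248.6 W/m².

Q̄ ≈ 249 W/m²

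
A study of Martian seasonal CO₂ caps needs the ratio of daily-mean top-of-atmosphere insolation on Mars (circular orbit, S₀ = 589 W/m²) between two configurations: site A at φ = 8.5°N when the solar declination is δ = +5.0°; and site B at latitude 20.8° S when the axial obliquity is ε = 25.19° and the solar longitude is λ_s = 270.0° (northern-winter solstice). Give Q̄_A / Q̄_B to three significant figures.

— Configuration A (φ=+8.5°):
cos H₀ = −tan(+8.5°) tan(+5.000°) = -0.0131, H₀ = 1.5839 rad.
Bracket: H₀ sin φ sin δ + cos φ cos δ sin H₀ = 1.5839×0.14781×0.08716 + 0.98902×0.99619×0.99991 = 0.020406 + 0.985163 = 1.005569.
Q̄ = (S₀/π) × [bracket] = (589/π) × 1.005569 = 188.53 W/m².
— Configuration B (φ=-20.8°):
Solar declination: sin δ = sin ε · sin λ_s = sin 25.19° × sin 270.0° = -0.42562, so δ = -25.190°.
cos H₀ = −tan(-20.8°) tan(-25.190°) = -0.1787, H₀ = 1.7504 rad.
Bracket: H₀ sin φ sin δ + cos φ cos δ sin H₀ = 1.7504×-0.35511×-0.42562 + 0.93483×0.90490×0.98391 = 0.264559 + 0.832317 = 1.096876.
Q̄ = (S₀/π) × [bracket] = (589/π) × 1.096876 = 205.65 W/m².
Ratio Q̄_A / Q̄_B = 188.53 / 205.65 = 0.9168.

Q̄_A / Q̄_B ≈ 0.917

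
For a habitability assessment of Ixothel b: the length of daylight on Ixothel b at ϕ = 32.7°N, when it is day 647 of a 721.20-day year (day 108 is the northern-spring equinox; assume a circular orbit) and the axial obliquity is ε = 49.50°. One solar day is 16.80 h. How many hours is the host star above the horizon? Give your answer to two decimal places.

3.85 h

Solar longitude: L_s = 360° × (647 − 108)/721.20 = 269.052°.
sin δ = sin 49.50° × sin 269.052° = -0.76030, so δ = -49.491°.
cos h₀ = −tan ϕ · tan δ = −tan(+32.7°) × tan(-49.491°) = 0.7514, so h₀ = 0.7206 rad = 41.29°.
Daylight = 2h₀/(2π) × 16.80 h = (0.7206/π) × 16.80 = 3.85 h.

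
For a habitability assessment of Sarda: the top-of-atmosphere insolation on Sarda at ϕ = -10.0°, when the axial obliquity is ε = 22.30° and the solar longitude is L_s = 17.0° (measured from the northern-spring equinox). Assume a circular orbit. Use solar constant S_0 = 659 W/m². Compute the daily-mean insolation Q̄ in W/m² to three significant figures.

Q̄ ≈ 199 W/m²

Solar declination: sin δ = sin ε · sin L_s = sin 22.30° × sin 17.0° = 0.11094, so δ = +6.370°.
cos h₀ = −tan(-10.0°) tan(+6.370°) = 0.0197, h₀ = 1.5511 rad.
Bracket: h₀ sin ϕ sin δ + cos ϕ cos δ sin h₀ = 1.5511×-0.17365×0.11094 + 0.98481×0.99383×0.99981 = -0.029882 + 0.978548 = 0.948666.
Q̄ = (S_0/π) × [bracket] = (659/π) × 0.948666 = 199.0 W/m².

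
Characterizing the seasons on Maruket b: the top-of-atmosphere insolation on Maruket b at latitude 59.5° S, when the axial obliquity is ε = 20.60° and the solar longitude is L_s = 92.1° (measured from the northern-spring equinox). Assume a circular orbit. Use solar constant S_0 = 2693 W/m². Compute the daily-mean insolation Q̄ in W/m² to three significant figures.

Solar declination: sin δ = sin ε · sin L_s = sin 20.60° × sin 92.1° = 0.35161, so δ = +20.586°.
cos h₀ = −tan(-59.5°) tan(+20.586°) = 0.6376, h₀ = 0.8794 rad.
Bracket: h₀ sin ϕ sin δ + cos ϕ cos δ sin h₀ = 0.8794×-0.86163×0.35161 + 0.50754×0.93615×0.77035 = -0.266421 + 0.366019 = 0.099598.
Q̄ = (S_0/π) × [bracket] = (2693/π) × 0.099598 = 85.38 W/m².

Q̄ ≈ 85.4 W/m²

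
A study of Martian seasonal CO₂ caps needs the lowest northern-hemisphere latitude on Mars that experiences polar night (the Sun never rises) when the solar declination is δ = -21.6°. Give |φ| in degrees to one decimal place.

Polar night requires cos H₀ = −tan φ tan δ ≥ 1, i.e. tan φ tan δ ≤ −1.
The boundary is |tan φ| · |tan δ| = 1, so |φ| = 90° − |δ| = 90° − 21.6° = 68.4° in the northern hemisphere.

|φ| = 68.4°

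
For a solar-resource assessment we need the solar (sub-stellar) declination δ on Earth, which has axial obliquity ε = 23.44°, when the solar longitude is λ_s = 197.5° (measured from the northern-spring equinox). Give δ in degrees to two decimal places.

sin δ = sin ε · sin λ_s = sin 23.44° × sin 197.5° = -0.119617.
δ = arcsin(-0.119617) = -6.87°.

δ = -6.87°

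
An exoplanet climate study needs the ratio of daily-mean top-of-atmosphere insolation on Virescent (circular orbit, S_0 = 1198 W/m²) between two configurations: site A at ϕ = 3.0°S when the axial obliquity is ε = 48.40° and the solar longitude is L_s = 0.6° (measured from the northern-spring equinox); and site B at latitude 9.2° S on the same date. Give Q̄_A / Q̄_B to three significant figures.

— Configuration A (ϕ=-3.0°):
Solar declination: sin δ = sin ε · sin L_s = sin 48.40° × sin 0.6° = 0.00783, so δ = +0.449°.
cos h₀ = −tan(-3.0°) tan(+0.449°) = 0.0004, h₀ = 1.5704 rad.
Bracket: h₀ sin ϕ sin δ + cos ϕ cos δ sin h₀ = 1.5704×-0.05234×0.00783 + 0.99863×0.99997×1.00000 = -0.000644 + 0.998600 = 0.997956.
Q̄ = (S_0/π) × [bracket] = (1198/π) × 0.997956 = 380.56 W/m².
— Configuration B (ϕ=-9.2°):
cos h₀ = −tan(-9.2°) tan(+0.449°) = 0.0013, h₀ = 1.5695 rad.
Bracket: h₀ sin ϕ sin δ + cos ϕ cos δ sin h₀ = 1.5695×-0.15988×0.00783 + 0.98714×0.99997×1.00000 = -0.001965 + 0.987110 = 0.985145.
Q̄ = (S_0/π) × [bracket] = (1198/π) × 0.985145 = 375.67 W/m².
Ratio Q̄_A / Q̄_B = 380.56 / 375.67 = 1.013.

Q̄_A / Q̄_B ≈ 1.01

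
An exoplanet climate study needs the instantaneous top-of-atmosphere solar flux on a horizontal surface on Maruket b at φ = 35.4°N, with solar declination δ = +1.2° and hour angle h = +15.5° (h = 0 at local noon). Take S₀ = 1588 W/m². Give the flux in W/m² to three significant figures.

1.27e+03 W/m²

cos θ_z = sin φ sin δ + cos φ cos δ cos h = 0.012132 + 0.785310 = 0.797442.
Flux = S₀ · cos θ_z = 1588 × 0.797442 = 1266 W/m².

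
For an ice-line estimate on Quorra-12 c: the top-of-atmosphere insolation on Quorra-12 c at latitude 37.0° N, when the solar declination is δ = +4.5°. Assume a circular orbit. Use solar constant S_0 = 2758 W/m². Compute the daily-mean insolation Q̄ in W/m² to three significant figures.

cos h₀ = −tan(+37.0°) tan(+4.500°) = -0.0593, h₀ = 1.6301 rad.
Bracket: h₀ sin ϕ sin δ + cos ϕ cos δ sin h₀ = 1.6301×0.60182×0.07846 + 0.79864×0.99692×0.99824 = 0.076971 + 0.794779 = 0.871750.
Q̄ = (S_0/π) × [bracket] = (2758/π) × 0.871750 = 765.3 W/m².

Q̄ ≈ 765 W/m²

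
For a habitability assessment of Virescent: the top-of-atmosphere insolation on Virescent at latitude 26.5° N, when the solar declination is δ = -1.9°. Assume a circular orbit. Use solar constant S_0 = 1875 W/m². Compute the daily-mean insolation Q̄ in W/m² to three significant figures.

cos h₀ = −tan(+26.5°) tan(-1.900°) = 0.0165, h₀ = 1.5543 rad.
Bracket: h₀ sin ϕ sin δ + cos ϕ cos δ sin h₀ = 1.5543×0.44620×-0.03316 + 0.89493×0.99945×0.99986 = -0.022997 + 0.894313 = 0.871316.
Q̄ = (S_0/π) × [bracket] = (1875/π) × 0.871316 = 520.0 W/m².

Q̄ ≈ 520 W/m²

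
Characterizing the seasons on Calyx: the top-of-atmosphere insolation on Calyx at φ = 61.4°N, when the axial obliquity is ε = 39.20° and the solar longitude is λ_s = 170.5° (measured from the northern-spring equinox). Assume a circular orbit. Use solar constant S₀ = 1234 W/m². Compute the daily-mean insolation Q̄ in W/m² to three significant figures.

Solar declination: sin δ = sin ε · sin λ_s = sin 39.20° × sin 170.5° = 0.10431, so δ = +5.988°.
cos H₀ = −tan(+61.4°) tan(+5.988°) = -0.1924, H₀ = 1.7644 rad.
Bracket: H₀ sin φ sin δ + cos φ cos δ sin H₀ = 1.7644×0.87798×0.10431 + 0.47869×0.99454×0.98132 = 0.161587 + 0.467183 = 0.628770.
Q̄ = (S₀/π) × [bracket] = (1234/π) × 0.628770 = 247.0 W/m².

Q̄ ≈ 247 W/m²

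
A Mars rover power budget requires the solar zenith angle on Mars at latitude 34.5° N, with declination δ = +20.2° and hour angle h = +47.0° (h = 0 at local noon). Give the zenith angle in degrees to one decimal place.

cos θ_z = sin φ sin δ + cos φ cos δ cos h = 0.195579 + 0.527483 = 0.723062.
θ_z = arccos(0.723062) = 43.7°.

θ_z = 43.7°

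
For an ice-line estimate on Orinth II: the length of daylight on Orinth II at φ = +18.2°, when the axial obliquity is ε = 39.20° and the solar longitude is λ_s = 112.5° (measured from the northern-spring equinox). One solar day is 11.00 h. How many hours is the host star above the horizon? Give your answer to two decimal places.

Solar declination: sin δ = sin ε · sin λ_s = sin 39.20° × sin 112.5° = 0.58392, so δ = +35.727°.
cos H₀ = −tan φ · tan δ = −tan(+18.2°) × tan(+35.727°) = -0.2365, so H₀ = 1.8095 rad = 103.68°.
Daylight = 2H₀/(2π) × 11.00 h = (1.8095/π) × 11.00 = 6.34 h.

6.34 h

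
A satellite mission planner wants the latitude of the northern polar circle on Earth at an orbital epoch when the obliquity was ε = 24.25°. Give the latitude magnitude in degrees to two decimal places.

65.75°

The polar circle is the lowest latitude that experiences at least one full rotation of continuous daylight at the northern-summer solstice; it lies at |φ| = 90° − ε = 90° − 24.25° = 65.75°.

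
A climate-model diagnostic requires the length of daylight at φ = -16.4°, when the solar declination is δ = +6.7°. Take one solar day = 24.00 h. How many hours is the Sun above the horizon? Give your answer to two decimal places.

11.74 h

cos H₀ = −tan φ · tan δ = −tan(-16.4°) × tan(+6.700°) = 0.0346, so H₀ = 1.5362 rad = 88.02°.
Daylight = 2H₀/(2π) × 24.00 h = (1.5362/π) × 24.00 = 11.74 h.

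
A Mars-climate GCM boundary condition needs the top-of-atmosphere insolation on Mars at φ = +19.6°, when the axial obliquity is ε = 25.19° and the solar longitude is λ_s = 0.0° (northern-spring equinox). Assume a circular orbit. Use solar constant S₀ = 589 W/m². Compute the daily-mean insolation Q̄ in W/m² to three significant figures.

Solar declination: sin δ = sin ε · sin λ_s = sin 25.19° × sin 0.0° = 0.00000, so δ = +0.000°.
cos H₀ = −tan(+19.6°) tan(+0.000°) = -0.0000, H₀ = 1.5708 rad.
Bracket: H₀ sin φ sin δ + cos φ cos δ sin H₀ = 1.5708×0.33545×0.00000 + 0.94206×1.00000×1.00000 = 0.000000 + 0.942060 = 0.942060.
Q̄ = (S₀/π) × [bracket] = (589/π) × 0.942060 = 176.6 W/m².

Q̄ ≈ 177 W/m²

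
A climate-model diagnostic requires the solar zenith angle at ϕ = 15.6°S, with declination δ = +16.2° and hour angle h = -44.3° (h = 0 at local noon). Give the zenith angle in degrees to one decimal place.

θ_z = 54.1°

cos θ_z = sin ϕ sin δ + cos ϕ cos δ cos h = -0.075026 + 0.661958 = 0.586932.
θ_z = arccos(0.586932) = 54.1°.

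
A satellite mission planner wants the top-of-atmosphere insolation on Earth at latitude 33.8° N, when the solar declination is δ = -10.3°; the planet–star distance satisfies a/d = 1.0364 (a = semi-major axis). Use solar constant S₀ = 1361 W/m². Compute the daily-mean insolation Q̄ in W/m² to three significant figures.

cos H₀ = −tan(+33.8°) tan(-10.300°) = 0.1217, H₀ = 1.4488 rad.
Bracket: H₀ sin φ sin δ + cos φ cos δ sin H₀ = 1.4488×0.55630×-0.17880 + 0.83098×0.98389×0.99257 = -0.144107 + 0.811518 = 0.667411.
Inverse-square distance factor (a/d)² = 1.0364² = 1.074125.
Q̄ = (S₀/π) × 1.074125 × [bracket] = (1361/π) × 1.074125 × 0.667411 = 310.6 W/m².

Q̄ ≈ 311 W/m²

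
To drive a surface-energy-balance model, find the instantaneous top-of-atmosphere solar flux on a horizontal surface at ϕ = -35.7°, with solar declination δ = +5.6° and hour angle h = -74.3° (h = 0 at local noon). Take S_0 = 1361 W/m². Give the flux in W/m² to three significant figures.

cos θ_z = sin ϕ sin δ + cos ϕ cos δ cos h = -0.056944 + 0.218701 = 0.161757.
Flux = S_0 · cos θ_z = 1361 × 0.161757 = 220.2 W/m².

220 W/m²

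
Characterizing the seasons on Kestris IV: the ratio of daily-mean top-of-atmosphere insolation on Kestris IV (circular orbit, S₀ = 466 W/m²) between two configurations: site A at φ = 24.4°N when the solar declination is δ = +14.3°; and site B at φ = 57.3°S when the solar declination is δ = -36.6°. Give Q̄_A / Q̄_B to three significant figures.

Q̄_A / Q̄_B ≈ 0.665

— Configuration A (φ=+24.4°):
cos H₀ = −tan(+24.4°) tan(+14.300°) = -0.1156, H₀ = 1.6867 rad.
Bracket: H₀ sin φ sin δ + cos φ cos δ sin H₀ = 1.6867×0.41310×0.24700 + 0.91068×0.96902×0.99329 = 0.172104 + 0.876546 = 1.048650.
Q̄ = (S₀/π) × [bracket] = (466/π) × 1.048650 = 155.55 W/m².
— Configuration B (φ=-57.3°):
cos H₀ = −tan(-57.3°) tan(-36.600°) = -1.1568 ≤ −1 ⇒ polar day, H₀ = π.
Bracket: H₀ sin φ sin δ + cos φ cos δ sin H₀ = 3.1416×-0.84151×-0.59622 + 0.54024×0.80282×0.00000 = 1.576220 + 0.000000 = 1.576220.
Q̄ = (S₀/π) × [bracket] = (466/π) × 1.576220 = 233.80 W/m².
Ratio Q̄_A / Q̄_B = 155.55 / 233.80 = 0.6653.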